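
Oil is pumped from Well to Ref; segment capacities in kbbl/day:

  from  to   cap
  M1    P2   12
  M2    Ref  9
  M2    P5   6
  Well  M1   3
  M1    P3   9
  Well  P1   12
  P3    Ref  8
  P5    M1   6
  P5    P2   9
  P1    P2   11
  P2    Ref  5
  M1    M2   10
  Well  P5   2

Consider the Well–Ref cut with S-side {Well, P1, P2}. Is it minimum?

Yes — it is a minimum cut (capacity 10).

Given cut capacity: 2 + 3 + 5 = 10.
Augment Well→P5→P2→Ref: bottleneck 2, flow now 2.
Augment Well→M1→M2→Ref: bottleneck 3, flow now 5.
Augment Well→P1→P2→Ref: bottleneck 3, flow now 8.
Augment Well→P1→P2→P5→M1→M2→Ref: bottleneck 2, flow now 10. (uses reverse residual edge)
No augmenting path remains; maximum flow = 10.
Cut capacity 10 equals the max flow, so it is a minimum cut.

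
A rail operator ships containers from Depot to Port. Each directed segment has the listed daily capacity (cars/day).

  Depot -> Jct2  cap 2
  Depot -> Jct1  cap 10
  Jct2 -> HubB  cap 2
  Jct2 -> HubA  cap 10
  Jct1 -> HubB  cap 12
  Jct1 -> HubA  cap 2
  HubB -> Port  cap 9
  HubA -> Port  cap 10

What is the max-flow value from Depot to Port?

Augment Depot→Jct2→HubB→Port: bottleneck 2, flow now 2.
Augment Depot→Jct1→HubB→Port: bottleneck 7, flow now 9.
Augment Depot→Jct1→HubA→Port: bottleneck 2, flow now 11.
Augment Depot→Jct1→HubB→Jct2→HubA→Port: bottleneck 1, flow now 12. (uses reverse residual edge)
No augmenting path remains; maximum flow = 12.
In the residual graph, reachable from Depot: {Depot}.
Min-cut edges: Depot→Jct2 (2), Depot→Jct1 (10); capacity 2 + 10 = 12.
This cut is saturated, so no flow can exceed 12.

12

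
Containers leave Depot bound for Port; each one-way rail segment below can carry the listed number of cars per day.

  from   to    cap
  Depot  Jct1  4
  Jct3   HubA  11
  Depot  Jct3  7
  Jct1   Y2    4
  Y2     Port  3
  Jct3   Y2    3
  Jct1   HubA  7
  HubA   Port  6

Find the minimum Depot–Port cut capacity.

Augment Depot→Jct3→HubA→Port: bottleneck 6, flow now 6.
Augment Depot→Jct3→Y2→Port: bottleneck 1, flow now 7.
Augment Depot→Jct1→Y2→Port: bottleneck 2, flow now 9.
No augmenting path remains; maximum flow = 9.
By max-flow min-cut, the minimum cut capacity equals the max flow.
In the residual graph, reachable from Depot: {Depot, Jct3, Jct1, HubA, Y2}.
Min-cut edges: HubA→Port (6), Y2→Port (3); capacity 6 + 3 = 9.

9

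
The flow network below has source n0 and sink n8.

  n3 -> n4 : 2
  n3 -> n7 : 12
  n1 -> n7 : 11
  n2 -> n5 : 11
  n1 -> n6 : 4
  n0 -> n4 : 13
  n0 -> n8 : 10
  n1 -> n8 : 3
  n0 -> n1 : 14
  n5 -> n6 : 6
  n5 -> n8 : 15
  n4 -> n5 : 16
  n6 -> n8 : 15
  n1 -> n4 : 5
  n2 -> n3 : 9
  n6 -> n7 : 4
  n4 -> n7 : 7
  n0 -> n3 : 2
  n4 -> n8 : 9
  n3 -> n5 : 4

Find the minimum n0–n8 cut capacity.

37

Augment n0→n8: bottleneck 10, flow now 10.
Augment n0→n1→n8: bottleneck 3, flow now 13.
Augment n0→n4→n8: bottleneck 9, flow now 22.
Augment n0→n1→n6→n8: bottleneck 4, flow now 26.
Augment n0→n3→n5→n8: bottleneck 2, flow now 28.
Augment n0→n4→n5→n8: bottleneck 4, flow now 32.
Augment n0→n1→n4→n5→n8: bottleneck 5, flow now 37.
No augmenting path remains; maximum flow = 37.
By max-flow min-cut, the minimum cut capacity equals the max flow.
In the residual graph, reachable from n0: {n0, n1, n7}.
Min-cut edges: n0→n3 (2), n0→n4 (13), n0→n8 (10), n1→n4 (5), n1→n6 (4), n1→n8 (3); capacity 2 + 13 + 10 + 5 + 4 + 3 = 37.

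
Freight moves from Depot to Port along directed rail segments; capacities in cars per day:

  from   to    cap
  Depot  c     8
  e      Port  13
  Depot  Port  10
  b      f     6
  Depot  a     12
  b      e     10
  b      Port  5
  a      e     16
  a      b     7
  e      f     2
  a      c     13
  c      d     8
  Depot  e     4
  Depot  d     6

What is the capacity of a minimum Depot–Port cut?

Augment Depot→Port: bottleneck 10, flow now 10.
Augment Depot→e→Port: bottleneck 4, flow now 14.
Augment Depot→a→b→Port: bottleneck 5, flow now 19.
Augment Depot→a→e→Port: bottleneck 7, flow now 26.
No augmenting path remains; maximum flow = 26.
By max-flow min-cut, the minimum cut capacity equals the max flow.
In the residual graph, reachable from Depot: {Depot, c, d}.
Min-cut edges: Depot→a (12), Depot→e (4), Depot→Port (10); capacity 12 + 4 + 10 = 26.

26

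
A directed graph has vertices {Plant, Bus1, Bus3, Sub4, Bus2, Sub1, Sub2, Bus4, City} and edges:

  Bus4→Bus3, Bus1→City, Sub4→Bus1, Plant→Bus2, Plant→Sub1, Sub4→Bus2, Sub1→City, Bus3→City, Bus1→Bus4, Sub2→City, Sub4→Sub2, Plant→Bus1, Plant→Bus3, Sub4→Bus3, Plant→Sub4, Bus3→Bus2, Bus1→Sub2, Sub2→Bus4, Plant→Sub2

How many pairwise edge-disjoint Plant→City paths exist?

4

Assign every edge capacity 1; by Menger, the answer equals the max flow.
Path Plant→Bus1→City (+1); total 1.
Path Plant→Bus3→City (+1); total 2.
Path Plant→Sub1→City (+1); total 3.
Path Plant→Sub2→City (+1); total 4.
No residual Plant→City path; max flow = 4.
Certifying cut of size 4: {Bus1→City, Bus3→City, Plant→Sub1, Sub2→City}.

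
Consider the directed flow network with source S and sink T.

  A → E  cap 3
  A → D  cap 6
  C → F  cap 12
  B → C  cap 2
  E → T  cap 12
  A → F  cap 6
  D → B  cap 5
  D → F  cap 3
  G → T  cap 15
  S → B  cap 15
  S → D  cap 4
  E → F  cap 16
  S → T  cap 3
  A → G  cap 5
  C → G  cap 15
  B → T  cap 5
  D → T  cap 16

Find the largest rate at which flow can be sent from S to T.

14

Augment S→T: bottleneck 3, flow now 3.
Augment S→B→T: bottleneck 5, flow now 8.
Augment S→D→T: bottleneck 4, flow now 12.
Augment S→B→C→G→T: bottleneck 2, flow now 14.
No augmenting path remains; maximum flow = 14.
In the residual graph, reachable from S: {S, B}.
Min-cut edges: S→D (4), S→T (3), B→C (2), B→T (5); capacity 4 + 3 + 2 + 5 = 14.
This cut is saturated, so no flow can exceed 14.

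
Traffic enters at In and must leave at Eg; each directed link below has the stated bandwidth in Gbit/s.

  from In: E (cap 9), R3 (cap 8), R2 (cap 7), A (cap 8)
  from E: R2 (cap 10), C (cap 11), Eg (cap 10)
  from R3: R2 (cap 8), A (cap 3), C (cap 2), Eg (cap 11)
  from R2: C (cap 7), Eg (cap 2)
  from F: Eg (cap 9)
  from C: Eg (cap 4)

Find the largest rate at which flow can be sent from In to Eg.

Augment In→E→Eg: bottleneck 9, flow now 9.
Augment In→R3→Eg: bottleneck 8, flow now 17.
Augment In→R2→Eg: bottleneck 2, flow now 19.
Augment In→R2→C→Eg: bottleneck 4, flow now 23.
No augmenting path remains; maximum flow = 23.
In the residual graph, reachable from In: {In, R2, A, C}.
Min-cut edges: In→E (9), In→R3 (8), R2→Eg (2), C→Eg (4); capacity 9 + 8 + 2 + 4 = 23.
This cut is saturated, so no flow can exceed 23.

23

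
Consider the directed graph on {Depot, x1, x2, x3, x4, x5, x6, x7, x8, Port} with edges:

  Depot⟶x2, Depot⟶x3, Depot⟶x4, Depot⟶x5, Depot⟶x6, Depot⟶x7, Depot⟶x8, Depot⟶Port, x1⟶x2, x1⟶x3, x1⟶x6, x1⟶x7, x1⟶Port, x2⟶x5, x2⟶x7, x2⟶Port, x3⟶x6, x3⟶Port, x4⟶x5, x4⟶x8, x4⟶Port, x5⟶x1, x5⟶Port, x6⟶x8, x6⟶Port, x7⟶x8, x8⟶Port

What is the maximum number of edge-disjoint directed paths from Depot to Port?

Assign every edge capacity 1; by Menger, the answer equals the max flow.
Path Depot→Port (+1); total 1.
Path Depot→x2→Port (+1); total 2.
Path Depot→x3→Port (+1); total 3.
Path Depot→x4→Port (+1); total 4.
Path Depot→x5→Port (+1); total 5.
Path Depot→x6→Port (+1); total 6.
Path Depot→x8→Port (+1); total 7.
No residual Depot→Port path; max flow = 7.
Certifying cut of size 7: {Depot→Port, Depot→x2, Depot→x3, Depot→x4, Depot→x5, Depot→x6, x8→Port}.

7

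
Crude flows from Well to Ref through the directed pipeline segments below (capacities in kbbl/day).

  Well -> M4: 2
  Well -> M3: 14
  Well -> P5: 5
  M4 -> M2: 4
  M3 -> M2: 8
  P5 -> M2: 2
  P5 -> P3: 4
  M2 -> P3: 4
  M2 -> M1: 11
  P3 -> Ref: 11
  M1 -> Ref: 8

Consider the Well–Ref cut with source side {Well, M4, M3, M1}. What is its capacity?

25

Edges leaving {Well, M4, M3, M1}: Well→P5 (5), M4→M2 (4), M3→M2 (8), M1→Ref (8).
Cut capacity = 5 + 4 + 8 + 8 = 25.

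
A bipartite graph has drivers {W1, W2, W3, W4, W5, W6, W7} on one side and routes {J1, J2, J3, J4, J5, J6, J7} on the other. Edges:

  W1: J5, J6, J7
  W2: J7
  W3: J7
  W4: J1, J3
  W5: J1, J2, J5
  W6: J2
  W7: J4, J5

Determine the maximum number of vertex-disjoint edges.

Unit-capacity flow: source→left, listed edges, right→sink; max matching = max flow.
Augmenting path W1→J5 (+1); matched 1.
Augmenting path W2→J7 (+1); matched 2.
Augmenting path W4→J1 (+1); matched 3.
Augmenting path W5→J2 (+1); matched 4.
Augmenting path W7→J4 (+1); matched 5.
Augmenting path W6→J2→W5→J1→W4→J3 (+1); matched 6.
No augmenting path remains; maximum matching = 6.
König certificate: {W1, W4, W5, W6, W7, J7} is a vertex cover of size 6 (every listed pair touches it), so no matching can be larger.

6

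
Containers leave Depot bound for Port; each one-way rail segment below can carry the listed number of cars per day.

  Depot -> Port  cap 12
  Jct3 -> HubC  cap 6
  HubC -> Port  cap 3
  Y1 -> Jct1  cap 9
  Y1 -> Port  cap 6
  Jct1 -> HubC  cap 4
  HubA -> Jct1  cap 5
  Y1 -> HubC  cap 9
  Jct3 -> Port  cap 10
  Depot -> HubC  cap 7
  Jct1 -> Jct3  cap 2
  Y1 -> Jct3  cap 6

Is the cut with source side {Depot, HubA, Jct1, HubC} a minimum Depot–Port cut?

No — its capacity is 17, but the minimum cut has capacity 15.

Given cut capacity: 12 + 2 + 3 = 17.
Augment Depot→Port: bottleneck 12, flow now 12.
Augment Depot→HubC→Port: bottleneck 3, flow now 15.
No augmenting path remains; maximum flow = 15.
In the residual graph, reachable from Depot: {Depot, HubC}.
Min-cut edges: Depot→Port (12), HubC→Port (3); capacity 12 + 3 = 15.
Cut capacity 17 exceeds the max flow 15, so it is not minimum.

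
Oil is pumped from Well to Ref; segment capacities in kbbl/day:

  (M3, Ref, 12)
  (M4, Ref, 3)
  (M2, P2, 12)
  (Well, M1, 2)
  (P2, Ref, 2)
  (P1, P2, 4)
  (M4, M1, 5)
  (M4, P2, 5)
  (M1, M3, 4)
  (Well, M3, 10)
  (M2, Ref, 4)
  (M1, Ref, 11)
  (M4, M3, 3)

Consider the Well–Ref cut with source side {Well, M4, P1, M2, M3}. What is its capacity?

47

Edges leaving {Well, M4, P1, M2, M3}: Well→M1 (2), M4→M1 (5), M4→P2 (5), M4→Ref (3), P1→P2 (4), M2→P2 (12), M2→Ref (4), M3→Ref (12).
Cut capacity = 2 + 5 + 5 + 3 + 4 + 12 + 4 + 12 = 47.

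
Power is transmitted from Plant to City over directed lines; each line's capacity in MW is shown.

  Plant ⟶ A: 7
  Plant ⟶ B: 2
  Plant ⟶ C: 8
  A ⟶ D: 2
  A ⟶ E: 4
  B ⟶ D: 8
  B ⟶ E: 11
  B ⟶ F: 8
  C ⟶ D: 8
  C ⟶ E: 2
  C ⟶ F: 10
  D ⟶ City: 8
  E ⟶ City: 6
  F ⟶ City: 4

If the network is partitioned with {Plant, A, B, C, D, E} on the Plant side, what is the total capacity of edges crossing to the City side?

32

Edges leaving {Plant, A, B, C, D, E}: B→F (8), C→F (10), D→City (8), E→City (6).
Cut capacity = 8 + 10 + 8 + 6 = 32.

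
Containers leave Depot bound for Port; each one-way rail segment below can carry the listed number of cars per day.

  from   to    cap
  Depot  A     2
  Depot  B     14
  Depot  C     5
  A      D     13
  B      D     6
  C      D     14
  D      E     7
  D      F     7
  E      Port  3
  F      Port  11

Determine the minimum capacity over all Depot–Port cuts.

Augment Depot→A→D→E→Port: bottleneck 2, flow now 2.
Augment Depot→B→D→E→Port: bottleneck 1, flow now 3.
Augment Depot→B→D→F→Port: bottleneck 5, flow now 8.
Augment Depot→C→D→F→Port: bottleneck 2, flow now 10.
No augmenting path remains; maximum flow = 10.
By max-flow min-cut, the minimum cut capacity equals the max flow.
In the residual graph, reachable from Depot: {Depot, A, B, C, D, E}.
Min-cut edges: D→F (7), E→Port (3); capacity 7 + 3 = 10.

10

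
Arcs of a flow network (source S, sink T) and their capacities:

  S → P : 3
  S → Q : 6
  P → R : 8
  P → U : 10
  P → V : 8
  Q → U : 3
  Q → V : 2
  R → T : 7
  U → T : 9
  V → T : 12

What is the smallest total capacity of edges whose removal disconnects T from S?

Augment S→P→R→T: bottleneck 3, flow now 3.
Augment S→Q→U→T: bottleneck 3, flow now 6.
Augment S→Q→V→T: bottleneck 2, flow now 8.
No augmenting path remains; maximum flow = 8.
By max-flow min-cut, the minimum cut capacity equals the max flow.
In the residual graph, reachable from S: {S, Q}.
Min-cut edges: S→P (3), Q→U (3), Q→V (2); capacity 3 + 3 + 2 = 8.

8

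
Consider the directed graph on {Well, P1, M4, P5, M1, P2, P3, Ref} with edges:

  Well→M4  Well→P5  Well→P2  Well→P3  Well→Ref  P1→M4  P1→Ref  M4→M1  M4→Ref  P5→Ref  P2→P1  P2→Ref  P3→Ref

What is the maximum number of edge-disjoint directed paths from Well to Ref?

Assign every edge capacity 1; by Menger, the answer equals the max flow.
Path Well→Ref (+1); total 1.
Path Well→M4→Ref (+1); total 2.
Path Well→P5→Ref (+1); total 3.
Path Well→P2→Ref (+1); total 4.
Path Well→P3→Ref (+1); total 5.
No residual Well→Ref path; max flow = 5.
Certifying cut of size 5: {Well→M4, Well→P2, Well→P3, Well→P5, Well→Ref}.

5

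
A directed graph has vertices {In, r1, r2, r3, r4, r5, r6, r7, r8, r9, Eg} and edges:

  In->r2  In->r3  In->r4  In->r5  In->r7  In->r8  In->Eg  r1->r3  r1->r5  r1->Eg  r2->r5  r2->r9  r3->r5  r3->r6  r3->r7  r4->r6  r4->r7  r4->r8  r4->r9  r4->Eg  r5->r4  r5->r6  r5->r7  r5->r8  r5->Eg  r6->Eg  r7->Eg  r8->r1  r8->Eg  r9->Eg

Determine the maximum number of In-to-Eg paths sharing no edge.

Assign every edge capacity 1; by Menger, the answer equals the max flow.
Path In→Eg (+1); total 1.
Path In→r4→Eg (+1); total 2.
Path In→r5→Eg (+1); total 3.
Path In→r7→Eg (+1); total 4.
Path In→r8→Eg (+1); total 5.
Path In→r2→r9→Eg (+1); total 6.
Path In→r3→r6→Eg (+1); total 7.
No residual In→Eg path; max flow = 7.
Certifying cut of size 7: {In→Eg, In→r2, In→r3, In→r4, In→r5, In→r7, In→r8}.

7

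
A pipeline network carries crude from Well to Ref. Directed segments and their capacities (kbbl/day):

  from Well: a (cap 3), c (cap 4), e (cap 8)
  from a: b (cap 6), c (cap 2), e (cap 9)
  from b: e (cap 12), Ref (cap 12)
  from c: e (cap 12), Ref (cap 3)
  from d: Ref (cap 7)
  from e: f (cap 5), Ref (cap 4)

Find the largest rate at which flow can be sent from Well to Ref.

10

Augment Well→c→Ref: bottleneck 3, flow now 3.
Augment Well→e→Ref: bottleneck 4, flow now 7.
Augment Well→a→b→Ref: bottleneck 3, flow now 10.
No augmenting path remains; maximum flow = 10.
In the residual graph, reachable from Well: {Well, c, e, f}.
Min-cut edges: Well→a (3), c→Ref (3), e→Ref (4); capacity 3 + 3 + 4 = 10.
This cut is saturated, so no flow can exceed 10.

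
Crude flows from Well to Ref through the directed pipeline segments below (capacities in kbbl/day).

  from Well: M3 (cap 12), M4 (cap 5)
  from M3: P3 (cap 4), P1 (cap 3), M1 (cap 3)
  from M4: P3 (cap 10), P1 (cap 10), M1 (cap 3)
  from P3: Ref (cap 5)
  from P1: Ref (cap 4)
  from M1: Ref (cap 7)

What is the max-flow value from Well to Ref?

Augment Well→M3→P3→Ref: bottleneck 4, flow now 4.
Augment Well→M3→P1→Ref: bottleneck 3, flow now 7.
Augment Well→M3→M1→Ref: bottleneck 3, flow now 10.
Augment Well→M4→P3→Ref: bottleneck 1, flow now 11.
Augment Well→M4→P1→Ref: bottleneck 1, flow now 12.
Augment Well→M4→M1→Ref: bottleneck 3, flow now 15.
No augmenting path remains; maximum flow = 15.
In the residual graph, reachable from Well: {Well, M3}.
Min-cut edges: Well→M4 (5), M3→P3 (4), M3→P1 (3), M3→M1 (3); capacity 5 + 4 + 3 + 3 = 15.
This cut is saturated, so no flow can exceed 15.

15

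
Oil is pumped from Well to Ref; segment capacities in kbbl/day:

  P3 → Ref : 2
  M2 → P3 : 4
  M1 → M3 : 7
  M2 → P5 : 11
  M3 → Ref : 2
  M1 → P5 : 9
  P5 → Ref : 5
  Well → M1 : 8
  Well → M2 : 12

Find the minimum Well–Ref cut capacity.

9

Augment Well→M1→M3→Ref: bottleneck 2, flow now 2.
Augment Well→M1→P5→Ref: bottleneck 5, flow now 7.
Augment Well→M2→P3→Ref: bottleneck 2, flow now 9.
No augmenting path remains; maximum flow = 9.
By max-flow min-cut, the minimum cut capacity equals the max flow.
In the residual graph, reachable from Well: {Well, M1, M2, P3, M3, P5}.
Min-cut edges: P3→Ref (2), M3→Ref (2), P5→Ref (5); capacity 2 + 2 + 5 = 9.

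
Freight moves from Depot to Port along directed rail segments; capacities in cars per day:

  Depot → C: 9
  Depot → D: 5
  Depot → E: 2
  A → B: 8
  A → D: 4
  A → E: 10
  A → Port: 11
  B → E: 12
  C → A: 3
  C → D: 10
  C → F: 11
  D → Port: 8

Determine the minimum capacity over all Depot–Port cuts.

11

Augment Depot→D→Port: bottleneck 5, flow now 5.
Augment Depot→C→A→Port: bottleneck 3, flow now 8.
Augment Depot→C→D→Port: bottleneck 3, flow now 11.
No augmenting path remains; maximum flow = 11.
By max-flow min-cut, the minimum cut capacity equals the max flow.
In the residual graph, reachable from Depot: {Depot, C, D, E, F}.
Min-cut edges: C→A (3), D→Port (8); capacity 3 + 8 = 11.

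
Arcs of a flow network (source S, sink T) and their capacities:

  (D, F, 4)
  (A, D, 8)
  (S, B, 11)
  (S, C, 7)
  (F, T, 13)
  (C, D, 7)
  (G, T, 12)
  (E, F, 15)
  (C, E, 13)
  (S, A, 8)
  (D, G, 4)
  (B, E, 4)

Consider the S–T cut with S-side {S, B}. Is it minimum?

No — its capacity is 19, but the minimum cut has capacity 17.

Given cut capacity: 8 + 7 + 4 = 19.
Augment S→A→D→F→T: bottleneck 4, flow now 4.
Augment S→A→D→G→T: bottleneck 4, flow now 8.
Augment S→B→E→F→T: bottleneck 4, flow now 12.
Augment S→C→E→F→T: bottleneck 5, flow now 17.
No augmenting path remains; maximum flow = 17.
In the residual graph, reachable from S: {S, A, B, C, D, E, F}.
Min-cut edges: D→G (4), F→T (13); capacity 4 + 13 = 17.
Cut capacity 19 exceeds the max flow 17, so it is not minimum.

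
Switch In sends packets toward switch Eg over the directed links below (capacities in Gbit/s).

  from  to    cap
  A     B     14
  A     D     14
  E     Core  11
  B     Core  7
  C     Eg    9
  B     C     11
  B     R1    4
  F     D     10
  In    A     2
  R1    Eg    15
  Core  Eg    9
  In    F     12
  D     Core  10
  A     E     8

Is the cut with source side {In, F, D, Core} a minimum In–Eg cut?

Given cut capacity: 2 + 9 = 11.
Augment In→F→D→Core→Eg: bottleneck 9, flow now 9.
Augment In→A→B→R1→Eg: bottleneck 2, flow now 11.
No augmenting path remains; maximum flow = 11.
Cut capacity 11 equals the max flow, so it is a minimum cut.

Yes — it is a minimum cut (capacity 11).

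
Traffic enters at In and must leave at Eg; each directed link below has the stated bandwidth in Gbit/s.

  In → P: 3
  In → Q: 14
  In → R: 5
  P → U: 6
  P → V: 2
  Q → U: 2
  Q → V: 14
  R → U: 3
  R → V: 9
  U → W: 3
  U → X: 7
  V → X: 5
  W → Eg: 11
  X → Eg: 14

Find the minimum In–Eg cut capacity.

13

Augment In→P→U→W→Eg: bottleneck 3, flow now 3.
Augment In→Q→U→X→Eg: bottleneck 2, flow now 5.
Augment In→Q→V→X→Eg: bottleneck 5, flow now 10.
Augment In→R→U→X→Eg: bottleneck 3, flow now 13.
No augmenting path remains; maximum flow = 13.
By max-flow min-cut, the minimum cut capacity equals the max flow.
In the residual graph, reachable from In: {In, Q, R, V}.
Min-cut edges: In→P (3), Q→U (2), R→U (3), V→X (5); capacity 3 + 2 + 3 + 5 = 13.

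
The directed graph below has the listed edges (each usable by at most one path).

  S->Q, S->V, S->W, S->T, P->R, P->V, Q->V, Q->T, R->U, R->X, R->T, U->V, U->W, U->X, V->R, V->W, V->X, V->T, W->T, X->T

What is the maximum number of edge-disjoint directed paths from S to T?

4

Assign every edge capacity 1; by Menger, the answer equals the max flow.
Path S→T (+1); total 1.
Path S→Q→T (+1); total 2.
Path S→V→T (+1); total 3.
Path S→W→T (+1); total 4.
No residual S→T path; max flow = 4.
Certifying cut of size 4: {S→Q, S→T, S→V, S→W}.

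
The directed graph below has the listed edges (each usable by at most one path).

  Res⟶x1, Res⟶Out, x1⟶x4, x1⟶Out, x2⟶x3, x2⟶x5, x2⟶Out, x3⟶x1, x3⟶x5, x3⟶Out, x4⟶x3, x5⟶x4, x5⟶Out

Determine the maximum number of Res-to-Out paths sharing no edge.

Assign every edge capacity 1; by Menger, the answer equals the max flow.
Path Res→Out (+1); total 1.
Path Res→x1→Out (+1); total 2.
No residual Res→Out path; max flow = 2.
Certifying cut of size 2: {Res→Out, Res→x1}.

2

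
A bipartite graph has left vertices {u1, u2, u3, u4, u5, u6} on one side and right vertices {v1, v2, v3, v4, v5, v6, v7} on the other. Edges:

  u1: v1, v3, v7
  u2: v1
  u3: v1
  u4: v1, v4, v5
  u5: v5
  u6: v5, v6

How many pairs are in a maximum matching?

Unit-capacity flow: source→left, listed edges, right→sink; max matching = max flow.
Augmenting path u1→v1 (+1); matched 1.
Augmenting path u4→v4 (+1); matched 2.
Augmenting path u5→v5 (+1); matched 3.
Augmenting path u6→v6 (+1); matched 4.
Augmenting path u2→v1→u1→v3 (+1); matched 5.
No augmenting path remains; maximum matching = 5.
König certificate: {u1, u4, u5, u6, v1} is a vertex cover of size 5 (every listed pair touches it), so no matching can be larger.

5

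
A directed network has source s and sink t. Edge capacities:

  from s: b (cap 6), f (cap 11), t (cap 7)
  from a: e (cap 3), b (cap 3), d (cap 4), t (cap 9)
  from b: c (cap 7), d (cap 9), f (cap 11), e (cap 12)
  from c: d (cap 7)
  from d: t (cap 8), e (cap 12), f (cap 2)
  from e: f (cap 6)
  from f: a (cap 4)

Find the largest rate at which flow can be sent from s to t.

17

Augment s→t: bottleneck 7, flow now 7.
Augment s→b→d→t: bottleneck 6, flow now 13.
Augment s→f→a→t: bottleneck 4, flow now 17.
No augmenting path remains; maximum flow = 17.
In the residual graph, reachable from s: {s, f}.
Min-cut edges: s→b (6), s→t (7), f→a (4); capacity 6 + 7 + 4 = 17.
This cut is saturated, so no flow can exceed 17.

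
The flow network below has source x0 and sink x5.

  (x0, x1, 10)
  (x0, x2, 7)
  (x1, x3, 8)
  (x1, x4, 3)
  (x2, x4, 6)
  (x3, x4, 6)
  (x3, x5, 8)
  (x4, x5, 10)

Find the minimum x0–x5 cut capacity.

Augment x0→x1→x3→x5: bottleneck 8, flow now 8.
Augment x0→x1→x4→x5: bottleneck 2, flow now 10.
Augment x0→x2→x4→x5: bottleneck 6, flow now 16.
No augmenting path remains; maximum flow = 16.
By max-flow min-cut, the minimum cut capacity equals the max flow.
In the residual graph, reachable from x0: {x0, x2}.
Min-cut edges: x0→x1 (10), x2→x4 (6); capacity 10 + 6 = 16.

16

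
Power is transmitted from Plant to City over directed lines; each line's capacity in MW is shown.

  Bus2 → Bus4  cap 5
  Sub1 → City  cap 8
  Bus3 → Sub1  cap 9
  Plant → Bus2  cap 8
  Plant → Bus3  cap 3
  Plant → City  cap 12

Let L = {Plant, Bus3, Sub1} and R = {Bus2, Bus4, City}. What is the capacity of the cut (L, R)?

28

Edges leaving {Plant, Bus3, Sub1}: Plant→Bus2 (8), Plant→City (12), Sub1→City (8).
Cut capacity = 8 + 12 + 8 = 28.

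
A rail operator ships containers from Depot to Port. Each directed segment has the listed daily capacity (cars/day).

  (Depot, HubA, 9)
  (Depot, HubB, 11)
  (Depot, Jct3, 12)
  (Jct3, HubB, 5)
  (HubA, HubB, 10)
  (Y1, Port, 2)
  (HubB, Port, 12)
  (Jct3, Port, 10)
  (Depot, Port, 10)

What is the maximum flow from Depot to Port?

Augment Depot→Port: bottleneck 10, flow now 10.
Augment Depot→Jct3→Port: bottleneck 10, flow now 20.
Augment Depot→HubB→Port: bottleneck 11, flow now 31.
Augment Depot→Jct3→HubB→Port: bottleneck 1, flow now 32.
No augmenting path remains; maximum flow = 32.
In the residual graph, reachable from Depot: {Depot, Jct3, HubA, HubB}.
Min-cut edges: Depot→Port (10), Jct3→Port (10), HubB→Port (12); capacity 10 + 10 + 12 = 32.
This cut is saturated, so no flow can exceed 32.

32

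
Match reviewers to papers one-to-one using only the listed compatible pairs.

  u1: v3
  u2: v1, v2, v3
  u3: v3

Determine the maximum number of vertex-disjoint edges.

Unit-capacity flow: source→left, listed edges, right→sink; max matching = max flow.
Augmenting path u1→v3 (+1); matched 1.
Augmenting path u2→v1 (+1); matched 2.
No augmenting path remains; maximum matching = 2.
König certificate: {u2, v3} is a vertex cover of size 2 (every listed pair touches it), so no matching can be larger.

2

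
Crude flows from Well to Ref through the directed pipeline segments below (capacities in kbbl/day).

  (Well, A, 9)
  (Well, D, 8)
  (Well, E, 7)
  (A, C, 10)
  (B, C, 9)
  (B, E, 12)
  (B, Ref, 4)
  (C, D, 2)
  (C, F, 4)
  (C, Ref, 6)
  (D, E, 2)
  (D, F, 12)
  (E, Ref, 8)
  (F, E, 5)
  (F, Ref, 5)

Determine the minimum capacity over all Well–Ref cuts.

Augment Well→E→Ref: bottleneck 7, flow now 7.
Augment Well→A→C→Ref: bottleneck 6, flow now 13.
Augment Well→D→E→Ref: bottleneck 1, flow now 14.
Augment Well→D→F→Ref: bottleneck 5, flow now 19.
No augmenting path remains; maximum flow = 19.
By max-flow min-cut, the minimum cut capacity equals the max flow.
In the residual graph, reachable from Well: {Well, A, C, D, E, F}.
Min-cut edges: C→Ref (6), E→Ref (8), F→Ref (5); capacity 6 + 8 + 5 = 19.

19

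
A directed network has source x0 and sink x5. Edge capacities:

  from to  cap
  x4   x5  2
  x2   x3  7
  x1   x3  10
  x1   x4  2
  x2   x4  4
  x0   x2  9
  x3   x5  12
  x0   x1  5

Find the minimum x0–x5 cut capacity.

14

Augment x0→x1→x3→x5: bottleneck 5, flow now 5.
Augment x0→x2→x3→x5: bottleneck 7, flow now 12.
Augment x0→x2→x4→x5: bottleneck 2, flow now 14.
No augmenting path remains; maximum flow = 14.
By max-flow min-cut, the minimum cut capacity equals the max flow.
In the residual graph, reachable from x0: {x0}.
Min-cut edges: x0→x1 (5), x0→x2 (9); capacity 5 + 9 = 14.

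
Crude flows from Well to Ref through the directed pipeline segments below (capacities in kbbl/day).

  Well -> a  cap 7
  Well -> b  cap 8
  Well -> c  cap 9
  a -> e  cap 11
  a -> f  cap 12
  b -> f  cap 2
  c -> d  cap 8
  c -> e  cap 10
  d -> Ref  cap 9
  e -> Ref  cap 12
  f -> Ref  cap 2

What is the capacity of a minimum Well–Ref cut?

Augment Well→a→e→Ref: bottleneck 7, flow now 7.
Augment Well→b→f→Ref: bottleneck 2, flow now 9.
Augment Well→c→d→Ref: bottleneck 8, flow now 17.
Augment Well→c→e→Ref: bottleneck 1, flow now 18.
No augmenting path remains; maximum flow = 18.
By max-flow min-cut, the minimum cut capacity equals the max flow.
In the residual graph, reachable from Well: {Well, b}.
Min-cut edges: Well→a (7), Well→c (9), b→f (2); capacity 7 + 9 + 2 = 18.

18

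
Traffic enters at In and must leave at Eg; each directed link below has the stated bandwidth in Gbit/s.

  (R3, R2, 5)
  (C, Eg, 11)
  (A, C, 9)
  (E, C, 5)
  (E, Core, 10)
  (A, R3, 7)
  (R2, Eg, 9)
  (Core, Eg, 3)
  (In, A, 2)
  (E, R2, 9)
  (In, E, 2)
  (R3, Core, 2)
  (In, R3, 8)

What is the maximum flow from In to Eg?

11

Augment In→R3→R2→Eg: bottleneck 5, flow now 5.
Augment In→R3→Core→Eg: bottleneck 2, flow now 7.
Augment In→E→C→Eg: bottleneck 2, flow now 9.
Augment In→A→C→Eg: bottleneck 2, flow now 11.
No augmenting path remains; maximum flow = 11.
In the residual graph, reachable from In: {In, R3}.
Min-cut edges: In→E (2), In→A (2), R3→R2 (5), R3→Core (2); capacity 2 + 2 + 5 + 2 = 11.
This cut is saturated, so no flow can exceed 11.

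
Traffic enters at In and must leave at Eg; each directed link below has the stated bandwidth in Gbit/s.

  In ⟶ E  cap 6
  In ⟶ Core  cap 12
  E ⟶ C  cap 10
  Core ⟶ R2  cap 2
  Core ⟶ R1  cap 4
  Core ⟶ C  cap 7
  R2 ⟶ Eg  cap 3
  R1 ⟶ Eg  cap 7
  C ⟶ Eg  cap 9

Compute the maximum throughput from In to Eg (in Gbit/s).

Augment In→E→C→Eg: bottleneck 6, flow now 6.
Augment In→Core→R2→Eg: bottleneck 2, flow now 8.
Augment In→Core→R1→Eg: bottleneck 4, flow now 12.
Augment In→Core→C→Eg: bottleneck 3, flow now 15.
No augmenting path remains; maximum flow = 15.
In the residual graph, reachable from In: {In, E, Core, C}.
Min-cut edges: Core→R2 (2), Core→R1 (4), C→Eg (9); capacity 2 + 4 + 9 = 15.
This cut is saturated, so no flow can exceed 15.

15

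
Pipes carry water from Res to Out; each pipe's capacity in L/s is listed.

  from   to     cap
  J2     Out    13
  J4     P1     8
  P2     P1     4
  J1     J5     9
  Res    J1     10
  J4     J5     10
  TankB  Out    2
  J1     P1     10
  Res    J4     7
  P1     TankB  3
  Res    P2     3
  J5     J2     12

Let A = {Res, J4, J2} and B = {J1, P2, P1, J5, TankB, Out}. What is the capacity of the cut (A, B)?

44

Edges leaving {Res, J4, J2}: Res→J1 (10), Res→P2 (3), J4→P1 (8), J4→J5 (10), J2→Out (13).
Cut capacity = 10 + 3 + 8 + 10 + 13 = 44.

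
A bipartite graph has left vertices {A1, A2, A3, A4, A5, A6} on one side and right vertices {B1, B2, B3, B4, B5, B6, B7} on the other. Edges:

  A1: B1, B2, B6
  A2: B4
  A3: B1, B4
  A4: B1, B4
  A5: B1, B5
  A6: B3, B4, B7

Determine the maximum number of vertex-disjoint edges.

Unit-capacity flow: source→left, listed edges, right→sink; max matching = max flow.
Augmenting path A1→B1 (+1); matched 1.
Augmenting path A2→B4 (+1); matched 2.
Augmenting path A5→B5 (+1); matched 3.
Augmenting path A6→B3 (+1); matched 4.
Augmenting path A3→B1→A1→B2 (+1); matched 5.
No augmenting path remains; maximum matching = 5.
König certificate: {A1, A5, A6, B1, B4} is a vertex cover of size 5 (every listed pair touches it), so no matching can be larger.

5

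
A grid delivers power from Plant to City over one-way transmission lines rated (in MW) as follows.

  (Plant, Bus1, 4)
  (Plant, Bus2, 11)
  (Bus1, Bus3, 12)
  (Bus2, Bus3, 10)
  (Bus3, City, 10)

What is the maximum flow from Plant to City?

10

Augment Plant→Bus1→Bus3→City: bottleneck 4, flow now 4.
Augment Plant→Bus2→Bus3→City: bottleneck 6, flow now 10.
No augmenting path remains; maximum flow = 10.
In the residual graph, reachable from Plant: {Plant, Bus1, Bus2, Bus3}.
Min-cut edges: Bus3→City (10); capacity 10 = 10.
This cut is saturated, so no flow can exceed 10.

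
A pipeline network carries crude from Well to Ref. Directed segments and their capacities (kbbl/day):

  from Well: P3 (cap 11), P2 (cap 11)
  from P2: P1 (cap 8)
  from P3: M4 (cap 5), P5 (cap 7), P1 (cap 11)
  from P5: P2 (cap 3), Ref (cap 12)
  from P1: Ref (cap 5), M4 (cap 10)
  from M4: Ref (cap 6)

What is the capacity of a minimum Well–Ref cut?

Augment Well→P2→P1→Ref: bottleneck 5, flow now 5.
Augment Well→P3→P5→Ref: bottleneck 7, flow now 12.
Augment Well→P3→M4→Ref: bottleneck 4, flow now 16.
Augment Well→P2→P1→M4→Ref: bottleneck 2, flow now 18.
No augmenting path remains; maximum flow = 18.
By max-flow min-cut, the minimum cut capacity equals the max flow.
In the residual graph, reachable from Well: {Well, P2, P3, P1, M4}.
Min-cut edges: P3→P5 (7), P1→Ref (5), M4→Ref (6); capacity 7 + 5 + 6 = 18.

18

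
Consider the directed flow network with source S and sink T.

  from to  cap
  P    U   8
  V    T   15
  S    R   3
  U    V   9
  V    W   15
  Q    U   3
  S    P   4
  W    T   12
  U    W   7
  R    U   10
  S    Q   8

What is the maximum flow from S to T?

Augment S→P→U→V→T: bottleneck 4, flow now 4.
Augment S→Q→U→V→T: bottleneck 3, flow now 7.
Augment S→R→U→V→T: bottleneck 2, flow now 9.
Augment S→R→U→W→T: bottleneck 1, flow now 10.
No augmenting path remains; maximum flow = 10.
In the residual graph, reachable from S: {S, Q}.
Min-cut edges: S→P (4), S→R (3), Q→U (3); capacity 4 + 3 + 3 = 10.
This cut is saturated, so no flow can exceed 10.

10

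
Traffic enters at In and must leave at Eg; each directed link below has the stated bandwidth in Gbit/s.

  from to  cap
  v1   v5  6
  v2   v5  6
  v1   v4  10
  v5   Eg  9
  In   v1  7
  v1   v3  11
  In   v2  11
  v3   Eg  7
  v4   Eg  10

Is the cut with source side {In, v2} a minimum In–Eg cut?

Given cut capacity: 7 + 6 = 13.
Augment In→v1→v3→Eg: bottleneck 7, flow now 7.
Augment In→v2→v5→Eg: bottleneck 6, flow now 13.
No augmenting path remains; maximum flow = 13.
Cut capacity 13 equals the max flow, so it is a minimum cut.

Yes — it is a minimum cut (capacity 13).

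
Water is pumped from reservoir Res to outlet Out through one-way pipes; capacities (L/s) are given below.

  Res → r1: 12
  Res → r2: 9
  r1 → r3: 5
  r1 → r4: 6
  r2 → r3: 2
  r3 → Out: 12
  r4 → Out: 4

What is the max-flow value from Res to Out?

11

Augment Res→r1→r3→Out: bottleneck 5, flow now 5.
Augment Res→r1→r4→Out: bottleneck 4, flow now 9.
Augment Res→r2→r3→Out: bottleneck 2, flow now 11.
No augmenting path remains; maximum flow = 11.
In the residual graph, reachable from Res: {Res, r1, r2, r4}.
Min-cut edges: r1→r3 (5), r2→r3 (2), r4→Out (4); capacity 5 + 2 + 4 = 11.
This cut is saturated, so no flow can exceed 11.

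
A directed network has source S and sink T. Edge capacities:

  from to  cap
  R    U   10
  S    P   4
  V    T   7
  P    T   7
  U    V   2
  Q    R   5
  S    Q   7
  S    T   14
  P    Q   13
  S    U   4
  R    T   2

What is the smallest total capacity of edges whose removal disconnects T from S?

22

Augment S→T: bottleneck 14, flow now 14.
Augment S→P→T: bottleneck 4, flow now 18.
Augment S→Q→R→T: bottleneck 2, flow now 20.
Augment S→U→V→T: bottleneck 2, flow now 22.
No augmenting path remains; maximum flow = 22.
By max-flow min-cut, the minimum cut capacity equals the max flow.
In the residual graph, reachable from S: {S, Q, R, U}.
Min-cut edges: S→P (4), S→T (14), R→T (2), U→V (2); capacity 4 + 14 + 2 + 2 = 22.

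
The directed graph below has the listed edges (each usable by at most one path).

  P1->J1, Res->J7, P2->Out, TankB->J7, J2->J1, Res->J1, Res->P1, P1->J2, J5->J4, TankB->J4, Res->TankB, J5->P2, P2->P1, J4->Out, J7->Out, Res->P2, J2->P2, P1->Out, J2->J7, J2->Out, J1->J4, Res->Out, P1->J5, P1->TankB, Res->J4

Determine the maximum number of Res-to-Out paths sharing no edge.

5

Assign every edge capacity 1; by Menger, the answer equals the max flow.
Path Res→Out (+1); total 1.
Path Res→P1→Out (+1); total 2.
Path Res→J7→Out (+1); total 3.
Path Res→J4→Out (+1); total 4.
Path Res→P2→Out (+1); total 5.
No residual Res→Out path; max flow = 5.
Certifying cut of size 5: {J4→Out, J7→Out, Res→Out, Res→P1, Res→P2}.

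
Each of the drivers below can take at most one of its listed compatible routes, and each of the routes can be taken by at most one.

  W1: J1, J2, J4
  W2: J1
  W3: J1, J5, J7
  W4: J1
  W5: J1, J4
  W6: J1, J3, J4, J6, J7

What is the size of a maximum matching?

Unit-capacity flow: source→left, listed edges, right→sink; max matching = max flow.
Augmenting path W1→J1 (+1); matched 1.
Augmenting path W3→J5 (+1); matched 2.
Augmenting path W5→J4 (+1); matched 3.
Augmenting path W6→J3 (+1); matched 4.
Augmenting path W2→J1→W1→J2 (+1); matched 5.
No augmenting path remains; maximum matching = 5.
König certificate: {W1, W3, W5, W6, J1} is a vertex cover of size 5 (every listed pair touches it), so no matching can be larger.

5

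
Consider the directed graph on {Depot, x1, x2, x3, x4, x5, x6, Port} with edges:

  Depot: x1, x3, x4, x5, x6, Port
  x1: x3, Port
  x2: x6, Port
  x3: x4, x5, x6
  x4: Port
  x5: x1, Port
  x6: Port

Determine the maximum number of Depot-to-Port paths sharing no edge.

5

Assign every edge capacity 1; by Menger, the answer equals the max flow.
Path Depot→Port (+1); total 1.
Path Depot→x1→Port (+1); total 2.
Path Depot→x4→Port (+1); total 3.
Path Depot→x5→Port (+1); total 4.
Path Depot→x6→Port (+1); total 5.
No residual Depot→Port path; max flow = 5.
Certifying cut of size 5: {Depot→Port, x1→Port, x4→Port, x5→Port, x6→Port}.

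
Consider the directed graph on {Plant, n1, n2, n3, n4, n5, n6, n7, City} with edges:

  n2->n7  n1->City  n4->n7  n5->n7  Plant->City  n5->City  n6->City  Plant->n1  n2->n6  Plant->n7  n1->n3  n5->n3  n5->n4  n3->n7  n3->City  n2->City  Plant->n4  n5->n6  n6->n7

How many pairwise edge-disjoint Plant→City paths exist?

2

Assign every edge capacity 1; by Menger, the answer equals the max flow.
Path Plant→City (+1); total 1.
Path Plant→n1→City (+1); total 2.
No residual Plant→City path; max flow = 2.
Certifying cut of size 2: {Plant→City, Plant→n1}.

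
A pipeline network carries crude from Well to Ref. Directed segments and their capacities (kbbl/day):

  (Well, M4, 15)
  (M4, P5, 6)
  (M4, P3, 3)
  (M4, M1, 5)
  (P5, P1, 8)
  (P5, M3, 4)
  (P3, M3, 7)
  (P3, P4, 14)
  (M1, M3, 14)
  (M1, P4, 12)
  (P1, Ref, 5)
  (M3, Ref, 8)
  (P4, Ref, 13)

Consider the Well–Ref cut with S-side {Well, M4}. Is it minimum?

Given cut capacity: 6 + 3 + 5 = 14.
Augment Well→M4→P5→P1→Ref: bottleneck 5, flow now 5.
Augment Well→M4→P5→M3→Ref: bottleneck 1, flow now 6.
Augment Well→M4→P3→M3→Ref: bottleneck 3, flow now 9.
Augment Well→M4→M1→M3→Ref: bottleneck 4, flow now 13.
Augment Well→M4→M1→P4→Ref: bottleneck 1, flow now 14.
No augmenting path remains; maximum flow = 14.
Cut capacity 14 equals the max flow, so it is a minimum cut.

Yes — it is a minimum cut (capacity 14).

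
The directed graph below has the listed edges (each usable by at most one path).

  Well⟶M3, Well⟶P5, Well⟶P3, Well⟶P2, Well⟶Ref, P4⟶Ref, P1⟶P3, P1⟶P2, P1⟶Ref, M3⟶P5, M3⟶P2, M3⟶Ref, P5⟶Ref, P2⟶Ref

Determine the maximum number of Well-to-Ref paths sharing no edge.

4

Assign every edge capacity 1; by Menger, the answer equals the max flow.
Path Well→Ref (+1); total 1.
Path Well→M3→Ref (+1); total 2.
Path Well→P5→Ref (+1); total 3.
Path Well→P2→Ref (+1); total 4.
No residual Well→Ref path; max flow = 4.
Certifying cut of size 4: {Well→M3, Well→P2, Well→P5, Well→Ref}.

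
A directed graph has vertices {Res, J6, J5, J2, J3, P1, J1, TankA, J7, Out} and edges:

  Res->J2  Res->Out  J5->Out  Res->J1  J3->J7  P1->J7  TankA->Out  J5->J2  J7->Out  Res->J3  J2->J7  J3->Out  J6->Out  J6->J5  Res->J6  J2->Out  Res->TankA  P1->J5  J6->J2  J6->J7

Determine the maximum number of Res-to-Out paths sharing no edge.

5

Assign every edge capacity 1; by Menger, the answer equals the max flow.
Path Res→Out (+1); total 1.
Path Res→J6→Out (+1); total 2.
Path Res→J2→Out (+1); total 3.
Path Res→J3→Out (+1); total 4.
Path Res→TankA→Out (+1); total 5.
No residual Res→Out path; max flow = 5.
Certifying cut of size 5: {Res→J2, Res→J3, Res→J6, Res→Out, Res→TankA}.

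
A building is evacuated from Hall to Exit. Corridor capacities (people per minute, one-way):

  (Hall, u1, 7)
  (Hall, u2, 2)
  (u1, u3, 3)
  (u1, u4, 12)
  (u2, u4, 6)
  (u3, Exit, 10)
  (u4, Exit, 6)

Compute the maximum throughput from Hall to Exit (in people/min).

9

Augment Hall→u1→u3→Exit: bottleneck 3, flow now 3.
Augment Hall→u1→u4→Exit: bottleneck 4, flow now 7.
Augment Hall→u2→u4→Exit: bottleneck 2, flow now 9.
No augmenting path remains; maximum flow = 9.
In the residual graph, reachable from Hall: {Hall}.
Min-cut edges: Hall→u1 (7), Hall→u2 (2); capacity 7 + 2 = 9.
This cut is saturated, so no flow can exceed 9.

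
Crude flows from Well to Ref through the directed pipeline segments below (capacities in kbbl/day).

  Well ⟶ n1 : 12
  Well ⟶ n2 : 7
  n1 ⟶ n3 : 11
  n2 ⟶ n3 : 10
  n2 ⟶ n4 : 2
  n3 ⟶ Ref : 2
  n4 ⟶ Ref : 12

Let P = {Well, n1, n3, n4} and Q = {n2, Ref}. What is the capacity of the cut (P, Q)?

Edges leaving {Well, n1, n3, n4}: Well→n2 (7), n3→Ref (2), n4→Ref (12).
Cut capacity = 7 + 2 + 12 = 21.

21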